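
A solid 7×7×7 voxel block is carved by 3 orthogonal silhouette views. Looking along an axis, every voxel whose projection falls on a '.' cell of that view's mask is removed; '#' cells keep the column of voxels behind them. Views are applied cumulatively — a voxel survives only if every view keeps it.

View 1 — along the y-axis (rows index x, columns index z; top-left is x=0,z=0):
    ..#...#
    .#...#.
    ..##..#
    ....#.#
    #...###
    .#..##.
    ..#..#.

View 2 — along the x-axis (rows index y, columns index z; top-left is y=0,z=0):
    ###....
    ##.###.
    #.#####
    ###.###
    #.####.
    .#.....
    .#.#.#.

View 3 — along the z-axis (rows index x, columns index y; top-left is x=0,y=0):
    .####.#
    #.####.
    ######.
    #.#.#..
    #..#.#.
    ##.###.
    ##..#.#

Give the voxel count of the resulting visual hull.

remaining voxels: 43

before carving: 343 voxels (7×7×7)
V1 y: intersect with XZ mask (18 set) -- 126 left
V2 x: intersect with YZ mask (29 set) -- 71 left
V3 z: intersect with XY mask (31 set) -- 43 left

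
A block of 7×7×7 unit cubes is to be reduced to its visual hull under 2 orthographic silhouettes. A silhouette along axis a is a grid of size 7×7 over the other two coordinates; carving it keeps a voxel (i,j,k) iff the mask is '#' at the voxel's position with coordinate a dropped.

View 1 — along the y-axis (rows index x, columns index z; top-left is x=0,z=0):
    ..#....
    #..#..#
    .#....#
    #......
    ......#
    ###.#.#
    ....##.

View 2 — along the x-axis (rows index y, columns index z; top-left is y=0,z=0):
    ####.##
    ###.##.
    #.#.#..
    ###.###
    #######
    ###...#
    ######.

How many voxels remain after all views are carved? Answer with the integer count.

voxel count = 81

initial block: 7^3 = 343
step 1: project along y, AND mask (15/49) → |grid| = 105
step 2: project along x, AND mask (37/49) → |grid| = 81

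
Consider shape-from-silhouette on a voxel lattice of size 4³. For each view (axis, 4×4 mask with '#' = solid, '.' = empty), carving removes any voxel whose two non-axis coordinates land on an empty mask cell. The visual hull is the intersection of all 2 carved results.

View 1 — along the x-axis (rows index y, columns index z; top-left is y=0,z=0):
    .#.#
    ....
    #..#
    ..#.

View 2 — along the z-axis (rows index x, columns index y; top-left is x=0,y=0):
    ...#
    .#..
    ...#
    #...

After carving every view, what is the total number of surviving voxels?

initial block: 4^3 = 64
after view 1 [x-axis, 5 of 16 cells solid] → remaining = 20
after view 2 [z-axis, 4 of 16 cells solid] → remaining = 4

voxel count = 4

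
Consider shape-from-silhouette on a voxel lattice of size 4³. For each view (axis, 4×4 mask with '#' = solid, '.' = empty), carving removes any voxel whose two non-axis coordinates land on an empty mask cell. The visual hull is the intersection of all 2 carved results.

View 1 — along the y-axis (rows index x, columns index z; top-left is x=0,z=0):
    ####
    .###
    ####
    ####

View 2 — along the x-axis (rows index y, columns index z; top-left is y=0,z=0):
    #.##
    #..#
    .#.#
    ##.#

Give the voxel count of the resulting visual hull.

full grid |V| = 64
carve view 1 (along y, XZ-mask fill 15/16): 60 voxels remain
carve view 2 (along x, YZ-mask fill 10/16): 37 voxels remain

37 voxels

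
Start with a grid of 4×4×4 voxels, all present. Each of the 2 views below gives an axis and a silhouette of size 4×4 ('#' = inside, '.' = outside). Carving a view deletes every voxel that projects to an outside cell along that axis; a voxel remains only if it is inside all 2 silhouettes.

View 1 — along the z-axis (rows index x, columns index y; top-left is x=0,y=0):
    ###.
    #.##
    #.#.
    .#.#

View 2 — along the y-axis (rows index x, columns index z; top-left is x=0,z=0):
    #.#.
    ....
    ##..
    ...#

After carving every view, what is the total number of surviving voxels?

initial block: 4^3 = 64
step 1: project along z, AND mask (10/16) → |grid| = 40
step 2: project along y, AND mask (5/16) → |grid| = 12

voxel count = 12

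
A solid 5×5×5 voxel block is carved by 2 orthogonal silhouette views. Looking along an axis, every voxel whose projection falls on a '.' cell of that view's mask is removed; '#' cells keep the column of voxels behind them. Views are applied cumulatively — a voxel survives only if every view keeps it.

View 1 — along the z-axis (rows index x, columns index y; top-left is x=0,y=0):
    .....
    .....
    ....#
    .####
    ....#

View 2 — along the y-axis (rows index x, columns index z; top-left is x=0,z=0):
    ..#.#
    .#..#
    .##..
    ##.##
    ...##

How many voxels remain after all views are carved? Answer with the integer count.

full grid |V| = 125
carve view 1 (along z, XY-mask fill 6/25): 30 voxels remain
carve view 2 (along y, XZ-mask fill 12/25): 20 voxels remain

remaining voxels: 20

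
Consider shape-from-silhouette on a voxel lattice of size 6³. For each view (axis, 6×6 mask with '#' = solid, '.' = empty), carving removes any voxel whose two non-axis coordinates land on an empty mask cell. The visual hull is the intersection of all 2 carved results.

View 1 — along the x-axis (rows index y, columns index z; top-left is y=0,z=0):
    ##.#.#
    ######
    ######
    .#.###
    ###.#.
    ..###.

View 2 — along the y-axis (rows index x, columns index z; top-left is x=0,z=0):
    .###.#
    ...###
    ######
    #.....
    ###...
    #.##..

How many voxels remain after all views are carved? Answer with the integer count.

89 voxels

start: 6×6×6 = 216 voxels
[1] x-view keeps 27 columns → grid now 162
[2] y-view keeps 20 columns → grid now 89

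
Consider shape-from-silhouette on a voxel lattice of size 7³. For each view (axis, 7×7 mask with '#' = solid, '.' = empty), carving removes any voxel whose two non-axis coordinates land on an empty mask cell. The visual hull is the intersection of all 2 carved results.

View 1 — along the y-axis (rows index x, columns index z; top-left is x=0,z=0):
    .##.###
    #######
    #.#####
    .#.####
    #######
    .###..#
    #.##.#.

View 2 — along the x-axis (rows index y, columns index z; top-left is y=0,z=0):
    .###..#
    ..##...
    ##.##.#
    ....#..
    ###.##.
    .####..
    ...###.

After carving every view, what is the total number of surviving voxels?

|visual hull| = 131

before carving: 343 voxels (7×7×7)
[1] y-view keeps 38 columns → grid now 266
[2] x-view keeps 24 columns → grid now 131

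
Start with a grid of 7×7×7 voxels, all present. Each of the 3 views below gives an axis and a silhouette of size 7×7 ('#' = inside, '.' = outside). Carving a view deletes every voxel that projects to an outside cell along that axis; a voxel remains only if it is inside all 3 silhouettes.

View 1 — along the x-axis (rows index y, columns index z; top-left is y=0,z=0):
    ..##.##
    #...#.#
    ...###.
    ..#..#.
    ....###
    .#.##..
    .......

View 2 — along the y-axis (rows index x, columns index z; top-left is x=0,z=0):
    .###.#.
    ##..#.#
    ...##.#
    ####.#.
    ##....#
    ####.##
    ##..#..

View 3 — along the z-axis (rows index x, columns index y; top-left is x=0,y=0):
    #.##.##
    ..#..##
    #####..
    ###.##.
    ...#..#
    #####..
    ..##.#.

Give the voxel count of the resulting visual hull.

remaining voxels: 44

before carving: 343 voxels (7×7×7)
  1. axis=0 (YZ plane), |mask|=18  ⇒  voxels=126
  2. axis=1 (XZ plane), |mask|=28  ⇒  voxels=65
  3. axis=2 (XY plane), |mask|=28  ⇒  voxels=44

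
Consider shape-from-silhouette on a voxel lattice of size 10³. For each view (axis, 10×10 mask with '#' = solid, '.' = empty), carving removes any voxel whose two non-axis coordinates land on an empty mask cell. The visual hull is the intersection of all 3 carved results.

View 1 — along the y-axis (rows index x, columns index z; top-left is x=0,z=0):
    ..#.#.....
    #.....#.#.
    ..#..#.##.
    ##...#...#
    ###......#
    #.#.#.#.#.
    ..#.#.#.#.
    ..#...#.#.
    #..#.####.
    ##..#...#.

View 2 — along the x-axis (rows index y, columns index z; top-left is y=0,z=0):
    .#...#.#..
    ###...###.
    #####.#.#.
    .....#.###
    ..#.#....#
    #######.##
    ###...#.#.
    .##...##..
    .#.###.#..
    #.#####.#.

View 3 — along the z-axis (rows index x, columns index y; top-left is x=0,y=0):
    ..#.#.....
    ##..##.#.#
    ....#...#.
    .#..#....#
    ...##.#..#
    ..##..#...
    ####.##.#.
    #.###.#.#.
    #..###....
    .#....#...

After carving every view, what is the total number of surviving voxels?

full grid |V| = 1000
after view 1 [y-axis, 39 of 100 cells solid] → remaining = 390
after view 2 [x-axis, 53 of 100 cells solid] → remaining = 220
after view 3 [z-axis, 39 of 100 cells solid] → remaining = 80

80 voxels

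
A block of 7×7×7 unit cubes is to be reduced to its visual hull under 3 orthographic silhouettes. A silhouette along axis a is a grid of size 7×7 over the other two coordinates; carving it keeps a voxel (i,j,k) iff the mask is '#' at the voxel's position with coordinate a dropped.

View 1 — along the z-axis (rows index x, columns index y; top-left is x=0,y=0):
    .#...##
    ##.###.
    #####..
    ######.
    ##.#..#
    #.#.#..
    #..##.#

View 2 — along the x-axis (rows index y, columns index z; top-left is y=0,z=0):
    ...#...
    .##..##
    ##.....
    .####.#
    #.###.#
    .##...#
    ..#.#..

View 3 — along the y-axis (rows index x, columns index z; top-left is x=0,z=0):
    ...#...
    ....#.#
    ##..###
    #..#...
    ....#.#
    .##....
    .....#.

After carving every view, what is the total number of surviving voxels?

28 voxels

initial block: 7^3 = 343
V1 z: intersect with XY mask (30 set) -- 210 left
V2 x: intersect with YZ mask (22 set) -- 97 left
V3 y: intersect with XZ mask (15 set) -- 28 left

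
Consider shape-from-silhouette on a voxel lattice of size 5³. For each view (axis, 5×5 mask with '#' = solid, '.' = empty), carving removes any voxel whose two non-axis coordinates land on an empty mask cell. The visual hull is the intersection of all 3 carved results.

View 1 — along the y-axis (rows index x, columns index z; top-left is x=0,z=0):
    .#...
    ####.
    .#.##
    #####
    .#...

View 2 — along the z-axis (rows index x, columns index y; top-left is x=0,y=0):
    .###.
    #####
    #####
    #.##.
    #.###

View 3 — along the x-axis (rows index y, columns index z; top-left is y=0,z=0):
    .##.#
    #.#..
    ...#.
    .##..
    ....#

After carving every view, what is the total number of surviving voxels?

remaining voxels: 21

start: 5×5×5 = 125 voxels
[1] y-view keeps 14 columns → grid now 70
[2] z-view keeps 20 columns → grid now 57
[3] x-view keeps 9 columns → grid now 21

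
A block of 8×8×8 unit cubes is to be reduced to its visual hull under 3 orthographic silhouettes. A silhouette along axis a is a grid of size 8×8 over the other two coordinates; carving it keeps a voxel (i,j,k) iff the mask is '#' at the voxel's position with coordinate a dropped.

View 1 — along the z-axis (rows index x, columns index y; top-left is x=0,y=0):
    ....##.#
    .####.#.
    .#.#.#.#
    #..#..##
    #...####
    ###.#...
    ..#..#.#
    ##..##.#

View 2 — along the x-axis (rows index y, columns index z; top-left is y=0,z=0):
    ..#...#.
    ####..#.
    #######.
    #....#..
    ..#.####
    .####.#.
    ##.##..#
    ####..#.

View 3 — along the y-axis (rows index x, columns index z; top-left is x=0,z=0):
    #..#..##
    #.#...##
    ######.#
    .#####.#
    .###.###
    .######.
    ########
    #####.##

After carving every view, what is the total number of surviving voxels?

start: 8×8×8 = 512 voxels
step 1: project along z, AND mask (33/64) → |grid| = 264
step 2: project along x, AND mask (36/64) → |grid| = 150
step 3: project along y, AND mask (48/64) → |grid| = 113

113 voxels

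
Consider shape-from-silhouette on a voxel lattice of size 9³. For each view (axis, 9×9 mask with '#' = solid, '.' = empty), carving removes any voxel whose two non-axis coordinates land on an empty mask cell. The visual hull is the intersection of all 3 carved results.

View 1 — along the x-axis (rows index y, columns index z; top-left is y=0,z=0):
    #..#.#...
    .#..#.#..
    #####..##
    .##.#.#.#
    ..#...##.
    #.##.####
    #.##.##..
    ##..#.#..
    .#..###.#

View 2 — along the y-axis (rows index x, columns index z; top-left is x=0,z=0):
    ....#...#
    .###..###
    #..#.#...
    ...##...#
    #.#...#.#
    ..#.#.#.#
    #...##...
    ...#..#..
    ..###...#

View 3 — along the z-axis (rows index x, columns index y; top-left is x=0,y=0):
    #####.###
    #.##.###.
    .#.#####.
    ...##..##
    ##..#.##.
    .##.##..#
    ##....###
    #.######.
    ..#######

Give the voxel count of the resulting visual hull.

full grid |V| = 729
  1. axis=0 (YZ plane), |mask|=42  ⇒  voxels=378
  2. axis=1 (XZ plane), |mask|=31  ⇒  voxels=148
  3. axis=2 (XY plane), |mask|=53  ⇒  voxels=96

96 voxels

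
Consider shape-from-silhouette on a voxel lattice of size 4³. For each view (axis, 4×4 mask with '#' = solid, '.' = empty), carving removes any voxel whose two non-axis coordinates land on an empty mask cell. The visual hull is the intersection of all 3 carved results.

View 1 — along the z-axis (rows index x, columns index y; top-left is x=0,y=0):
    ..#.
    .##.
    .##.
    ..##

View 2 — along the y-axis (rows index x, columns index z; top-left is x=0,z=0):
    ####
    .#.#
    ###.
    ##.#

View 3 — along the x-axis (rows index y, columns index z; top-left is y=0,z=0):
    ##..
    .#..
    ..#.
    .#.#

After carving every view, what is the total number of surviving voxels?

remaining voxels: 6

start: 4×4×4 = 64 voxels
  1. axis=2 (XY plane), |mask|=7  ⇒  voxels=28
  2. axis=1 (XZ plane), |mask|=12  ⇒  voxels=20
  3. axis=0 (YZ plane), |mask|=6  ⇒  voxels=6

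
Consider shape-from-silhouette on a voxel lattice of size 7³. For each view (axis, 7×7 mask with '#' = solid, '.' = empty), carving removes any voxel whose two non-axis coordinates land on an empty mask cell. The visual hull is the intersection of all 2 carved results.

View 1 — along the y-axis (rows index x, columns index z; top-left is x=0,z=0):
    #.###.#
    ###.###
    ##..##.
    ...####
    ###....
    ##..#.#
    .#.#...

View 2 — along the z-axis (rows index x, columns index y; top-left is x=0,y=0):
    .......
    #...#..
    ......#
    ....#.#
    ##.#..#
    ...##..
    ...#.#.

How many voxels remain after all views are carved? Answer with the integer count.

48 voxels

full grid |V| = 343
after view 1 [y-axis, 28 of 49 cells solid] → remaining = 196
after view 2 [z-axis, 13 of 49 cells solid] → remaining = 48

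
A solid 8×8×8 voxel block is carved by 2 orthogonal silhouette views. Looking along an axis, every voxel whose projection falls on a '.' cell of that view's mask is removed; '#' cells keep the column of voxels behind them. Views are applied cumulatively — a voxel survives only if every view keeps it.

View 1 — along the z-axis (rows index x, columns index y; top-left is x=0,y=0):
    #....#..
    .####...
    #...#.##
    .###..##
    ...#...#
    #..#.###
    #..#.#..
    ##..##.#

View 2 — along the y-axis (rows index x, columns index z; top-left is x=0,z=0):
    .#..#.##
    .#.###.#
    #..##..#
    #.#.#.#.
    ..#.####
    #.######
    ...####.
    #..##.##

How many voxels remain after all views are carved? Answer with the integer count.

start: 8×8×8 = 512 voxels
after view 1 [z-axis, 30 of 64 cells solid] → remaining = 240
after view 2 [y-axis, 38 of 64 cells solid] → remaining = 146

remaining voxels: 146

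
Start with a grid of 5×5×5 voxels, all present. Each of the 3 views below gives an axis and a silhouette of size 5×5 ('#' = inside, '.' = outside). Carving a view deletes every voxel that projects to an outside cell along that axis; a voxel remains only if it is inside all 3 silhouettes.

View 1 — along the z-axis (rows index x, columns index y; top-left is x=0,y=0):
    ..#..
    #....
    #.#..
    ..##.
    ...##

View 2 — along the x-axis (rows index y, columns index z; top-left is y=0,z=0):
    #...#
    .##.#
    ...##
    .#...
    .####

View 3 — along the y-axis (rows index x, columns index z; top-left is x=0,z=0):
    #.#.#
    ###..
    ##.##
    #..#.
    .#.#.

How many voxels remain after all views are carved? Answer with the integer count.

full grid |V| = 125
  1. axis=2 (XY plane), |mask|=8  ⇒  voxels=40
  2. axis=0 (YZ plane), |mask|=12  ⇒  voxels=16
  3. axis=1 (XZ plane), |mask|=14  ⇒  voxels=10

voxel count = 10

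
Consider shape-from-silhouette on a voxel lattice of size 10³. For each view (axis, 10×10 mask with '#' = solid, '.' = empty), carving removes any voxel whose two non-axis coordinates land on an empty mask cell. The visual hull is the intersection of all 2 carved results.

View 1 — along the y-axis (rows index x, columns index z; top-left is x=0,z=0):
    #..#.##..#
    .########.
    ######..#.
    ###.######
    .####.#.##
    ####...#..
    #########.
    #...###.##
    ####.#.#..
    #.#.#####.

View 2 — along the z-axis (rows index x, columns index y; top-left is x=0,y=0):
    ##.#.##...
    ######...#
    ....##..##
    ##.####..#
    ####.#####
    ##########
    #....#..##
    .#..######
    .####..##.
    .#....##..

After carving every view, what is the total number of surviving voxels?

initial block: 10^3 = 1000
  1. axis=1 (XZ plane), |mask|=69  ⇒  voxels=690
  2. axis=2 (XY plane), |mask|=62  ⇒  voxels=420

voxel count = 420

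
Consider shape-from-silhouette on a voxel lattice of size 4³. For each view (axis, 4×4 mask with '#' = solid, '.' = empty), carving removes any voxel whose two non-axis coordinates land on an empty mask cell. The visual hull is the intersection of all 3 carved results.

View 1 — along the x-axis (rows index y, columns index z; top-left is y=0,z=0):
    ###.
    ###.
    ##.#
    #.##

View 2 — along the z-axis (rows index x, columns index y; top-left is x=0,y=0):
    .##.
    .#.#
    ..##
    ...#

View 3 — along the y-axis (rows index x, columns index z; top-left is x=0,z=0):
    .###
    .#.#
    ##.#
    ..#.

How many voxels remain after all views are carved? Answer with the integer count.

full grid |V| = 64
[1] x-view keeps 12 columns → grid now 48
[2] z-view keeps 7 columns → grid now 21
[3] y-view keeps 9 columns → grid now 12

voxel count = 12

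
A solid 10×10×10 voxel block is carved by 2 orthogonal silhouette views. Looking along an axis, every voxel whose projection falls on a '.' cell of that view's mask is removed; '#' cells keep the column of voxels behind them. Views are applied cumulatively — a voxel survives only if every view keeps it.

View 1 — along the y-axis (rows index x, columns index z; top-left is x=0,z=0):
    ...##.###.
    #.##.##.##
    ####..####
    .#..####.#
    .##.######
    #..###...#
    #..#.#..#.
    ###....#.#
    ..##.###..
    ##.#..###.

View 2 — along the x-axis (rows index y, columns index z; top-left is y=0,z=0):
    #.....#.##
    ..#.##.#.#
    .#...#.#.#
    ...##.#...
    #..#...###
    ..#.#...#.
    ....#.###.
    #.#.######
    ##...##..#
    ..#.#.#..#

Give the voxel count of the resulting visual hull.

start: 10×10×10 = 1000 voxels
carve view 1 (along y, XZ-mask fill 59/100): 590 voxels remain
carve view 2 (along x, YZ-mask fill 45/100): 265 voxels remain

voxel count = 265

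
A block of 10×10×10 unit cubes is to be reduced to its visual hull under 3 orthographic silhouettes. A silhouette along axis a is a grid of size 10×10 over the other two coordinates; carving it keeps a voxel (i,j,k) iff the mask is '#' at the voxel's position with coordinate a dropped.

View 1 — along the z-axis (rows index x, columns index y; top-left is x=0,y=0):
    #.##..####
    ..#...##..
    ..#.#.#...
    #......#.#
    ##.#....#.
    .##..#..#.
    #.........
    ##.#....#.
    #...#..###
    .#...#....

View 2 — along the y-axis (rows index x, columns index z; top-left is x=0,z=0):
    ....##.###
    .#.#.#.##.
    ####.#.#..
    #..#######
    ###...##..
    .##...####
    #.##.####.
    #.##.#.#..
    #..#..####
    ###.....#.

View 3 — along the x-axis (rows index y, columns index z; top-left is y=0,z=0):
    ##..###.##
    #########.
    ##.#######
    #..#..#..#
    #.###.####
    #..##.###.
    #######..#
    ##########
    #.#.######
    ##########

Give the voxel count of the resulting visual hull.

before carving: 1000 voxels (10×10×10)
  1. axis=2 (XY plane), |mask|=36  ⇒  voxels=360
  2. axis=1 (XZ plane), |mask|=57  ⇒  voxels=201
  3. axis=0 (YZ plane), |mask|=79  ⇒  voxels=159

voxel count = 159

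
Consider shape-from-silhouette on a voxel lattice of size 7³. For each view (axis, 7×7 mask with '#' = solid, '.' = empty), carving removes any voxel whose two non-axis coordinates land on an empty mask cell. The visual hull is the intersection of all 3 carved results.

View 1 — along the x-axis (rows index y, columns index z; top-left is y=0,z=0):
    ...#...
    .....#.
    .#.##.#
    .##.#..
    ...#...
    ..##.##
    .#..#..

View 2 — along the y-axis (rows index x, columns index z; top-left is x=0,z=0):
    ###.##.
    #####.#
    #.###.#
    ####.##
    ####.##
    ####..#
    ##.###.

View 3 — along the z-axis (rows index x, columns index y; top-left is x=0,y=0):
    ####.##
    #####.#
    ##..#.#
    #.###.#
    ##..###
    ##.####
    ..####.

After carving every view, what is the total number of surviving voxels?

full grid |V| = 343
step 1: project along x, AND mask (16/49) → |grid| = 112
step 2: project along y, AND mask (38/49) → |grid| = 84
step 3: project along z, AND mask (36/49) → |grid| = 56

remaining voxels: 56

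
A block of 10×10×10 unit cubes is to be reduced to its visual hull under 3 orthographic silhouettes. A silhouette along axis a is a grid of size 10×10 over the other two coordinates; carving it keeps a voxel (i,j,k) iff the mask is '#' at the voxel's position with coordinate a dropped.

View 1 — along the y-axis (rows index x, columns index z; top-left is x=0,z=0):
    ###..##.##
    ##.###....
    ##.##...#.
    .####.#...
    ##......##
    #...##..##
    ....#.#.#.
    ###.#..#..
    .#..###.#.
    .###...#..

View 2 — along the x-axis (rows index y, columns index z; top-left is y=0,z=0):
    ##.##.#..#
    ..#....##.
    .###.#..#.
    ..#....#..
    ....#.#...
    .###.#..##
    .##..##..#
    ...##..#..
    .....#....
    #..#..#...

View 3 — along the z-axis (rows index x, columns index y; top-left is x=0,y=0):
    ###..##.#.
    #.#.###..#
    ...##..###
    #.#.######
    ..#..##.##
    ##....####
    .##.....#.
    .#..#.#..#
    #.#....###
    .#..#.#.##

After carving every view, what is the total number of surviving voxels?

initial block: 10^3 = 1000
step 1: project along y, AND mask (48/100) → |grid| = 480
step 2: project along x, AND mask (36/100) → |grid| = 170
step 3: project along z, AND mask (53/100) → |grid| = 99

99 voxels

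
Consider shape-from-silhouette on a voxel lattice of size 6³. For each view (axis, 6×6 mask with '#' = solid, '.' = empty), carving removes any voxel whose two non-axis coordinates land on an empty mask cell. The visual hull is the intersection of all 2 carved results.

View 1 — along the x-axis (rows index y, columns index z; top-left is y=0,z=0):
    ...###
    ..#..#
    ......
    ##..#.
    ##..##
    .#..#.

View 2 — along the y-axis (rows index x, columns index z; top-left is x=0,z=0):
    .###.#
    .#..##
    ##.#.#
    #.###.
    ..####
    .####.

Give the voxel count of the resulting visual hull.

before carving: 216 voxels (6×6×6)
[1] x-view keeps 14 columns → grid now 84
[2] y-view keeps 23 columns → grid now 53

voxel count = 53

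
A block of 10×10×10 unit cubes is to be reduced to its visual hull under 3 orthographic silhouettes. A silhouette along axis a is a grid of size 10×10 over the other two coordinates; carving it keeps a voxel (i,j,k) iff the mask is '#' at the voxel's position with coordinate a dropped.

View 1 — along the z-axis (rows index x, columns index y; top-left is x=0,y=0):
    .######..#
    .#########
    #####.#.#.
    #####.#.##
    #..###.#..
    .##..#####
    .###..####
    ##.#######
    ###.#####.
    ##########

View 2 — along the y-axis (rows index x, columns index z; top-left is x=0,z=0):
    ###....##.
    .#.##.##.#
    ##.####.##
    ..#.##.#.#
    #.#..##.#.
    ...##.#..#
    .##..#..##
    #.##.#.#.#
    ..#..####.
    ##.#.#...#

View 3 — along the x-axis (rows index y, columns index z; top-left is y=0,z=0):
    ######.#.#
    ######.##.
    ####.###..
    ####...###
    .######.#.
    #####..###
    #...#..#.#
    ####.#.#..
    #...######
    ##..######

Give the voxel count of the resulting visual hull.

|visual hull| = 287

before carving: 1000 voxels (10×10×10)
carve view 1 (along z, XY-mask fill 77/100): 770 voxels remain
carve view 2 (along y, XZ-mask fill 54/100): 417 voxels remain
carve view 3 (along x, YZ-mask fill 70/100): 287 voxels remain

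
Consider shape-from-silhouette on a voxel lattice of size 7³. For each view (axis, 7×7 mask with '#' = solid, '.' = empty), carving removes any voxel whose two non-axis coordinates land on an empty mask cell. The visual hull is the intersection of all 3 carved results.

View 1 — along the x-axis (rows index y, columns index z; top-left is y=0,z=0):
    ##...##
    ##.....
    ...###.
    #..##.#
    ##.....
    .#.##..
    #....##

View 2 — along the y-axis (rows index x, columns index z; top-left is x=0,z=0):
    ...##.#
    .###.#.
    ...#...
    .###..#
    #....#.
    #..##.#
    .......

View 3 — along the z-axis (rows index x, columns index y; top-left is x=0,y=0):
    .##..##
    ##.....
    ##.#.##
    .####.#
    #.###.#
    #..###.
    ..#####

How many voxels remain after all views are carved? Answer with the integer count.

32 voxels

full grid |V| = 343
[1] x-view keeps 21 columns → grid now 147
[2] y-view keeps 18 columns → grid now 54
[3] z-view keeps 30 columns → grid now 32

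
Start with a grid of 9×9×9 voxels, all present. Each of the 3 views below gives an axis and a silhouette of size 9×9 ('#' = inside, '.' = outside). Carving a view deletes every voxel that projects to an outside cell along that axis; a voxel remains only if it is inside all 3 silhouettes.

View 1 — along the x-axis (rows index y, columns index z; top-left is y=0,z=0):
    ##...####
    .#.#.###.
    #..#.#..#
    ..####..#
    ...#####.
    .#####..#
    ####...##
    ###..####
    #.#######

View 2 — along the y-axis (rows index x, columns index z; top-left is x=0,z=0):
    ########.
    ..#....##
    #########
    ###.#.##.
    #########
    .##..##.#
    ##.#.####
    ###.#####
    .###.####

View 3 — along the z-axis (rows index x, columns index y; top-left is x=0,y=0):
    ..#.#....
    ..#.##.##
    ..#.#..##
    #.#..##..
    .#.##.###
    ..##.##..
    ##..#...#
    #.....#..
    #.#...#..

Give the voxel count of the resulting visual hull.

initial block: 9^3 = 729
step 1: project along x, AND mask (52/81) → |grid| = 468
step 2: project along y, AND mask (62/81) → |grid| = 358
step 3: project along z, AND mask (34/81) → |grid| = 147

remaining voxels: 147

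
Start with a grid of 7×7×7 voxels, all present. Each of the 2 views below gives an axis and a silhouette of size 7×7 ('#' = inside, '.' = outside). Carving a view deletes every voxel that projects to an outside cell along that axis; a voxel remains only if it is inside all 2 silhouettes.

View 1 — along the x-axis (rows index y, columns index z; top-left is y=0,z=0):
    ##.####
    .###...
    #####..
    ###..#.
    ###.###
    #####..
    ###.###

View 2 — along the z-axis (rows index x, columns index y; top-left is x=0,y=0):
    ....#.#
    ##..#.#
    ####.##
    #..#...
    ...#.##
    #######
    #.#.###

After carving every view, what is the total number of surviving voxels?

full grid |V| = 343
after view 1 [x-axis, 35 of 49 cells solid] → remaining = 245
after view 2 [z-axis, 29 of 49 cells solid] → remaining = 150

voxel count = 150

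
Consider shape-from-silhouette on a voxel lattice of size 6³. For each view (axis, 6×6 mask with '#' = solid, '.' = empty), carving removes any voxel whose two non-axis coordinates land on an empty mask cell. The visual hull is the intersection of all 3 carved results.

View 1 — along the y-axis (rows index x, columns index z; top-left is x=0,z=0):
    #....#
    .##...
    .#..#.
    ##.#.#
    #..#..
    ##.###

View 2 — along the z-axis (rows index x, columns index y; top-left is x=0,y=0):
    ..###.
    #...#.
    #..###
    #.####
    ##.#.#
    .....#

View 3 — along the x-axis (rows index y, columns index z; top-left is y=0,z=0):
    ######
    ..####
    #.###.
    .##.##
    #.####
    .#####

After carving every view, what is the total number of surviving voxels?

36 voxels

before carving: 216 voxels (6×6×6)
carve view 1 (along y, XZ-mask fill 17/36): 102 voxels remain
carve view 2 (along z, XY-mask fill 19/36): 51 voxels remain
carve view 3 (along x, YZ-mask fill 28/36): 36 voxels remain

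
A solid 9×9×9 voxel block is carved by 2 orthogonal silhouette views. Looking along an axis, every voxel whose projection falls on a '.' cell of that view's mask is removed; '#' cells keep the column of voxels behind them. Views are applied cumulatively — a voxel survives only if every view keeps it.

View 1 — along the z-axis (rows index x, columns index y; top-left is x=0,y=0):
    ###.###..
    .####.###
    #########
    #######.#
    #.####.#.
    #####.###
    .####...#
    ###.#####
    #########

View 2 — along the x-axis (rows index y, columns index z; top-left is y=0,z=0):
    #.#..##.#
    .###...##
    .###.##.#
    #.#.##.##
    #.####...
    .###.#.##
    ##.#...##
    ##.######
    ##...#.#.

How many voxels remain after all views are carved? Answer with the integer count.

start: 9×9×9 = 729 voxels
step 1: project along z, AND mask (66/81) → |grid| = 594
step 2: project along x, AND mask (50/81) → |grid| = 363

voxel count = 363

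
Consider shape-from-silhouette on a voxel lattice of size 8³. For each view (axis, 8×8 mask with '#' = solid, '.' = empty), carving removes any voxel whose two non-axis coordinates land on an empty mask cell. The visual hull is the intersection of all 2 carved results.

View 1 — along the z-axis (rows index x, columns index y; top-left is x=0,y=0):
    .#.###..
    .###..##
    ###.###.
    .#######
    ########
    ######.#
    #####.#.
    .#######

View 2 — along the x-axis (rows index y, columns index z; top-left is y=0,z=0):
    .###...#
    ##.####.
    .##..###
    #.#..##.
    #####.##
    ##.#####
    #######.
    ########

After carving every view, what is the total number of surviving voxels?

before carving: 512 voxels (8×8×8)
[1] z-view keeps 50 columns → grid now 400
[2] x-view keeps 48 columns → grid now 300

remaining voxels: 300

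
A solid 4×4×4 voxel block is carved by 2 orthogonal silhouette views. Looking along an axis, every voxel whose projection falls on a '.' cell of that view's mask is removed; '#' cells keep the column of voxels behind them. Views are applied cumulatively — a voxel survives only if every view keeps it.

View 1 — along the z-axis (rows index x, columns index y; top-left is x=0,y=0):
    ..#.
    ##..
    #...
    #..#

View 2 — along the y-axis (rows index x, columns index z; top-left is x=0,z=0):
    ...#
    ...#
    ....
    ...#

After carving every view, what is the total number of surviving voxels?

initial block: 4^3 = 64
  1. axis=2 (XY plane), |mask|=6  ⇒  voxels=24
  2. axis=1 (XZ plane), |mask|=3  ⇒  voxels=5

voxel count = 5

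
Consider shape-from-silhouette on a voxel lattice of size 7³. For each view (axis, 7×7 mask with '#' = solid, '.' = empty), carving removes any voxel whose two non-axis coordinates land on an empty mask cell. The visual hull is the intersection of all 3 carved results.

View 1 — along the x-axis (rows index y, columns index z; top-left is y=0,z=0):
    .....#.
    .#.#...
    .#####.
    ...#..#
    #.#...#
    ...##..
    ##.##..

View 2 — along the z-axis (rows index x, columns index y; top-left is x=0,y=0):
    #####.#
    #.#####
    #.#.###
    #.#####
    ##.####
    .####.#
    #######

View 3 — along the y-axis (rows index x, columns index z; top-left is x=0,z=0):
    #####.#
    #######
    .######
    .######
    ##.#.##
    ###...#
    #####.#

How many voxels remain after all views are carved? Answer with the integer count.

start: 7×7×7 = 343 voxels
after view 1 [x-axis, 19 of 49 cells solid] → remaining = 133
after view 2 [z-axis, 41 of 49 cells solid] → remaining = 115
after view 3 [y-axis, 40 of 49 cells solid] → remaining = 97

voxel count = 97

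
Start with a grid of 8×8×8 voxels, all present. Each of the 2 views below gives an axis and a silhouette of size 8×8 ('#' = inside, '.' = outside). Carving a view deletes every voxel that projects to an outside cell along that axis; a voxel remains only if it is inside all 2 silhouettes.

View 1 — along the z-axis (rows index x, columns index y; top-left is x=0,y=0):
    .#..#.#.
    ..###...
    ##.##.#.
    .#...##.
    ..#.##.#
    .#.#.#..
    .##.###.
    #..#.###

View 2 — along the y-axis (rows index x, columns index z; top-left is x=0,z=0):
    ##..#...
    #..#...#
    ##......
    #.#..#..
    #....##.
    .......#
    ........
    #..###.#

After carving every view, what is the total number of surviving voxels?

77 voxels

initial block: 8^3 = 512
carve view 1 (along z, XY-mask fill 31/64): 248 voxels remain
carve view 2 (along y, XZ-mask fill 20/64): 77 voxels remain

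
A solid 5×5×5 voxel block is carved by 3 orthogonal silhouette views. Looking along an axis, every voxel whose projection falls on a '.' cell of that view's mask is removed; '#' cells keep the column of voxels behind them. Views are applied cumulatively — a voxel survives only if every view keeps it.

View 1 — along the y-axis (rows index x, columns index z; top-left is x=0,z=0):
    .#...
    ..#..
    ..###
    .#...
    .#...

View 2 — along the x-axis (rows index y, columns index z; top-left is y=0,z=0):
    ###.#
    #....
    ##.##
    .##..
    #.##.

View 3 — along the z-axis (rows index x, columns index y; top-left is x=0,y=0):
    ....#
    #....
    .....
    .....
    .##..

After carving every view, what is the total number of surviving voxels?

initial block: 5^3 = 125
after view 1 [y-axis, 7 of 25 cells solid] → remaining = 35
after view 2 [x-axis, 14 of 25 cells solid] → remaining = 19
after view 3 [z-axis, 4 of 25 cells solid] → remaining = 2

2 voxels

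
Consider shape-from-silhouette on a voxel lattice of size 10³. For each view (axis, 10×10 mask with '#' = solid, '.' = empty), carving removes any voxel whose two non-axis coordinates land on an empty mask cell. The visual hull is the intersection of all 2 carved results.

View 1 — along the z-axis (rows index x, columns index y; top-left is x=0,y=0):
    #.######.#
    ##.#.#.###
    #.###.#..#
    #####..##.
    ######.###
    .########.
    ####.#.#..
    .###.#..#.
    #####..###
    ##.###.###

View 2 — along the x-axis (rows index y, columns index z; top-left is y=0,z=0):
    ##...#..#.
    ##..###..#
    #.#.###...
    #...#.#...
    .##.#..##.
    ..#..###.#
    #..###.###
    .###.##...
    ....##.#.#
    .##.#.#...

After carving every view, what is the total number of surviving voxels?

before carving: 1000 voxels (10×10×10)
  1. axis=2 (XY plane), |mask|=72  ⇒  voxels=720
  2. axis=0 (YZ plane), |mask|=48  ⇒  voxels=333

333 voxels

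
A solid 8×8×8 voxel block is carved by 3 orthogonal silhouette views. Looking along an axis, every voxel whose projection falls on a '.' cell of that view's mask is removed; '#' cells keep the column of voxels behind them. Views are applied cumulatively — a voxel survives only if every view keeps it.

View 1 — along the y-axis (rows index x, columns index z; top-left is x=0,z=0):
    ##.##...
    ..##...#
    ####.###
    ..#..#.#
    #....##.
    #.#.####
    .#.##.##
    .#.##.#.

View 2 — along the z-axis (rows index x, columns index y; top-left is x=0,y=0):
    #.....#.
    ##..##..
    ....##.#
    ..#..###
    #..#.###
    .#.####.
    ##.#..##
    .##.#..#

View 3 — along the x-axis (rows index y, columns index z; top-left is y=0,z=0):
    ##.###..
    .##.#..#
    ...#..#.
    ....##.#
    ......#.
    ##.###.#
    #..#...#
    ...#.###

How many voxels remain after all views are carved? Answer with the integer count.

67 voxels

initial block: 8^3 = 512
carve view 1 (along y, XZ-mask fill 35/64): 280 voxels remain
carve view 2 (along z, XY-mask fill 32/64): 139 voxels remain
carve view 3 (along x, YZ-mask fill 28/64): 67 voxels remain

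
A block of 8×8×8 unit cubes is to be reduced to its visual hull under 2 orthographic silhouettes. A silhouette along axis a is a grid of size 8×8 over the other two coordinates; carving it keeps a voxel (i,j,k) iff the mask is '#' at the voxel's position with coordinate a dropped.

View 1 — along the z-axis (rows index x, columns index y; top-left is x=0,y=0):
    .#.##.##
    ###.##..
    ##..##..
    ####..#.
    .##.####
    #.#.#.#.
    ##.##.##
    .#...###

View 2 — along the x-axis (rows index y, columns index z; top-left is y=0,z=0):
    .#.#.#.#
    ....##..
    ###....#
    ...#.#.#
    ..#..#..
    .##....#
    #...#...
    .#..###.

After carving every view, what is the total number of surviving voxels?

full grid |V| = 512
  1. axis=2 (XY plane), |mask|=39  ⇒  voxels=312
  2. axis=0 (YZ plane), |mask|=24  ⇒  voxels=111

|visual hull| = 111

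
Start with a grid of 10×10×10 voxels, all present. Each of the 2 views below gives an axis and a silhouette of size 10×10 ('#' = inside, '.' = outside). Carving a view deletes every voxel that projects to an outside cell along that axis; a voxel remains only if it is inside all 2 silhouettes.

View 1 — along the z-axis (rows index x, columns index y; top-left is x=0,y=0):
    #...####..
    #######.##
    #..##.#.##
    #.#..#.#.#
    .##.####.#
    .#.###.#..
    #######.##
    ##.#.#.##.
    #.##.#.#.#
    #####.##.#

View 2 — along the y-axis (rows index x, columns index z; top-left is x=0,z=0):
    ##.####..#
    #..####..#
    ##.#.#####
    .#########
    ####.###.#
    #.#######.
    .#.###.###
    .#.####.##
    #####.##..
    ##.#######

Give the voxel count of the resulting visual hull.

497 voxels

start: 10×10×10 = 1000 voxels
  1. axis=2 (XY plane), |mask|=66  ⇒  voxels=660
  2. axis=1 (XZ plane), |mask|=76  ⇒  voxels=497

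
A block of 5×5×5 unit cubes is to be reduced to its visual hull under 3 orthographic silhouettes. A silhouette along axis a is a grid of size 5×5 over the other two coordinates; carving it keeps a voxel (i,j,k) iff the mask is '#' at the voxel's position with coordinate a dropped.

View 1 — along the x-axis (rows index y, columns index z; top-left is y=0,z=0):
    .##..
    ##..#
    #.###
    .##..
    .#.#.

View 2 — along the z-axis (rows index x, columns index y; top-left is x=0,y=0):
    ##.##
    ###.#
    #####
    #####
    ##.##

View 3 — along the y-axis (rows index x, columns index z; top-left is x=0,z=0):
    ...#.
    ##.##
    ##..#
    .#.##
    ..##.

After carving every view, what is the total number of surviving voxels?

|visual hull| = 29

full grid |V| = 125
  1. axis=0 (YZ plane), |mask|=13  ⇒  voxels=65
  2. axis=2 (XY plane), |mask|=22  ⇒  voxels=55
  3. axis=1 (XZ plane), |mask|=13  ⇒  voxels=29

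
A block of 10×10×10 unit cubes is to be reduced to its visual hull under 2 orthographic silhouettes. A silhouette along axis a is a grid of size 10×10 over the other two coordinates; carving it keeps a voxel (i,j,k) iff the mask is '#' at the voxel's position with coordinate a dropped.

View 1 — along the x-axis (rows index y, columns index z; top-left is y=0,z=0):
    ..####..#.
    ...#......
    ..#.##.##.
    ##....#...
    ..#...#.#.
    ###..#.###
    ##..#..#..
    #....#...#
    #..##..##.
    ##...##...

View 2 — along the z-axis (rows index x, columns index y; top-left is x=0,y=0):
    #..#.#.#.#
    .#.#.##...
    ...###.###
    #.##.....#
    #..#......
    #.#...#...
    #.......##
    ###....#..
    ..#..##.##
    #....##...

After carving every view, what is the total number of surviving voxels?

170 voxels

full grid |V| = 1000
[1] x-view keeps 40 columns → grid now 400
[2] z-view keeps 39 columns → grid now 170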